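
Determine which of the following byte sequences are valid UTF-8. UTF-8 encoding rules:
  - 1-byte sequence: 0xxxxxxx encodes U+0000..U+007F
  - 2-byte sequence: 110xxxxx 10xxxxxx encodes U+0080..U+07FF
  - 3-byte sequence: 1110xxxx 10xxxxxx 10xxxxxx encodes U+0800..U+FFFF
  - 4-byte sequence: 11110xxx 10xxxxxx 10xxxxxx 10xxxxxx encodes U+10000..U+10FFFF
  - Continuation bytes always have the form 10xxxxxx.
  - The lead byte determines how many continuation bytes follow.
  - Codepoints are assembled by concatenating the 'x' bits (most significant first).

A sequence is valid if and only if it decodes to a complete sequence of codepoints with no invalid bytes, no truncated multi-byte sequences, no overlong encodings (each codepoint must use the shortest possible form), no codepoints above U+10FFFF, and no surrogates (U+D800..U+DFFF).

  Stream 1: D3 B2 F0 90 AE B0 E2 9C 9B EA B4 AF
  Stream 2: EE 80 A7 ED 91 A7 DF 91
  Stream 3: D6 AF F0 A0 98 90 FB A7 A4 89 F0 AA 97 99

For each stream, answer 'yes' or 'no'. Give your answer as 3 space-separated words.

Answer: yes yes no

Derivation:
Stream 1: decodes cleanly. VALID
Stream 2: decodes cleanly. VALID
Stream 3: error at byte offset 6. INVALID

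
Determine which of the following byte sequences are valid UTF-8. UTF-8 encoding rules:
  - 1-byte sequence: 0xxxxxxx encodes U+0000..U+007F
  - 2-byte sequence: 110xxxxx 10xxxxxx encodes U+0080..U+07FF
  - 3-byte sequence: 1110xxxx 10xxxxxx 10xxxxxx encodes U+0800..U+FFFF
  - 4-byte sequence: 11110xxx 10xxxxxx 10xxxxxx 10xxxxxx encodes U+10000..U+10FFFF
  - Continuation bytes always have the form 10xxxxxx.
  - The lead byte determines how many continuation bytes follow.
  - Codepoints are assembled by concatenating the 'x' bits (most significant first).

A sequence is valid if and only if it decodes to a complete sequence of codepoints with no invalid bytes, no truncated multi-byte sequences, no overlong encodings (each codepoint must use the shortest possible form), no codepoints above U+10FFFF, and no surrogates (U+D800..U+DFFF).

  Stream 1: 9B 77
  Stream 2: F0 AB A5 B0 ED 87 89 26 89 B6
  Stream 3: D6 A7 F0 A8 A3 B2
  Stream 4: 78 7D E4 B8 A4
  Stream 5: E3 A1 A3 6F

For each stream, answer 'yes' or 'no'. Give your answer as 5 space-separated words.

Answer: no no yes yes yes

Derivation:
Stream 1: error at byte offset 0. INVALID
Stream 2: error at byte offset 8. INVALID
Stream 3: decodes cleanly. VALID
Stream 4: decodes cleanly. VALID
Stream 5: decodes cleanly. VALID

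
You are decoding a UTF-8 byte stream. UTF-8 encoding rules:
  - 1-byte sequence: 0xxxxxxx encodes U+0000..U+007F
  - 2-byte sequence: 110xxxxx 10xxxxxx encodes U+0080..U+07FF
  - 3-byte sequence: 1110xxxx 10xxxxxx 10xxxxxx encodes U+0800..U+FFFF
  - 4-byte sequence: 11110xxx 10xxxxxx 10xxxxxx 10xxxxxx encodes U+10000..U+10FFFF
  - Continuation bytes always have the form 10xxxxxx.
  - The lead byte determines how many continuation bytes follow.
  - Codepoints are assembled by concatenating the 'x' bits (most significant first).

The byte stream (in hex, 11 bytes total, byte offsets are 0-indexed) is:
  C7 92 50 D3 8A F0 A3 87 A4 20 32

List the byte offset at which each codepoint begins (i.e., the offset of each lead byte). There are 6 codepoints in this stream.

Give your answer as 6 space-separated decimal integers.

Byte[0]=C7: 2-byte lead, need 1 cont bytes. acc=0x7
Byte[1]=92: continuation. acc=(acc<<6)|0x12=0x1D2
Completed: cp=U+01D2 (starts at byte 0)
Byte[2]=50: 1-byte ASCII. cp=U+0050
Byte[3]=D3: 2-byte lead, need 1 cont bytes. acc=0x13
Byte[4]=8A: continuation. acc=(acc<<6)|0x0A=0x4CA
Completed: cp=U+04CA (starts at byte 3)
Byte[5]=F0: 4-byte lead, need 3 cont bytes. acc=0x0
Byte[6]=A3: continuation. acc=(acc<<6)|0x23=0x23
Byte[7]=87: continuation. acc=(acc<<6)|0x07=0x8C7
Byte[8]=A4: continuation. acc=(acc<<6)|0x24=0x231E4
Completed: cp=U+231E4 (starts at byte 5)
Byte[9]=20: 1-byte ASCII. cp=U+0020
Byte[10]=32: 1-byte ASCII. cp=U+0032

Answer: 0 2 3 5 9 10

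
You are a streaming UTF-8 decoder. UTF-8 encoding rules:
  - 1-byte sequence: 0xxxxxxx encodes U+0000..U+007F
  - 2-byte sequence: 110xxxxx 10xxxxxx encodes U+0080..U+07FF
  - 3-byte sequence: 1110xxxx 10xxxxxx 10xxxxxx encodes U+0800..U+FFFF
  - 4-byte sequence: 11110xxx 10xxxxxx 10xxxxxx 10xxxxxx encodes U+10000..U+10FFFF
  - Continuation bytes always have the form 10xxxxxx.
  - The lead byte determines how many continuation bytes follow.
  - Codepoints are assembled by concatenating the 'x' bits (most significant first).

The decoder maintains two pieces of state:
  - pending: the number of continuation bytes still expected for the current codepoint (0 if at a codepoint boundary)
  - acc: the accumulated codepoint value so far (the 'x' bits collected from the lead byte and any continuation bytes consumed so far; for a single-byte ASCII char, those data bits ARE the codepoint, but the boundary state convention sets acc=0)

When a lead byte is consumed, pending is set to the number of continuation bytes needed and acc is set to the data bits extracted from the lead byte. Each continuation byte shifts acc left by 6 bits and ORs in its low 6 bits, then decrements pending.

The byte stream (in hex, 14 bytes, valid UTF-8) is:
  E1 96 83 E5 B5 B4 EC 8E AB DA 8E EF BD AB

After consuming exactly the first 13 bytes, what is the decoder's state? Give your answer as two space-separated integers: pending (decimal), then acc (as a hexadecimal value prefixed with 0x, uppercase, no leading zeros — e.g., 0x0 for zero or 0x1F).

Byte[0]=E1: 3-byte lead. pending=2, acc=0x1
Byte[1]=96: continuation. acc=(acc<<6)|0x16=0x56, pending=1
Byte[2]=83: continuation. acc=(acc<<6)|0x03=0x1583, pending=0
Byte[3]=E5: 3-byte lead. pending=2, acc=0x5
Byte[4]=B5: continuation. acc=(acc<<6)|0x35=0x175, pending=1
Byte[5]=B4: continuation. acc=(acc<<6)|0x34=0x5D74, pending=0
Byte[6]=EC: 3-byte lead. pending=2, acc=0xC
Byte[7]=8E: continuation. acc=(acc<<6)|0x0E=0x30E, pending=1
Byte[8]=AB: continuation. acc=(acc<<6)|0x2B=0xC3AB, pending=0
Byte[9]=DA: 2-byte lead. pending=1, acc=0x1A
Byte[10]=8E: continuation. acc=(acc<<6)|0x0E=0x68E, pending=0
Byte[11]=EF: 3-byte lead. pending=2, acc=0xF
Byte[12]=BD: continuation. acc=(acc<<6)|0x3D=0x3FD, pending=1

Answer: 1 0x3FD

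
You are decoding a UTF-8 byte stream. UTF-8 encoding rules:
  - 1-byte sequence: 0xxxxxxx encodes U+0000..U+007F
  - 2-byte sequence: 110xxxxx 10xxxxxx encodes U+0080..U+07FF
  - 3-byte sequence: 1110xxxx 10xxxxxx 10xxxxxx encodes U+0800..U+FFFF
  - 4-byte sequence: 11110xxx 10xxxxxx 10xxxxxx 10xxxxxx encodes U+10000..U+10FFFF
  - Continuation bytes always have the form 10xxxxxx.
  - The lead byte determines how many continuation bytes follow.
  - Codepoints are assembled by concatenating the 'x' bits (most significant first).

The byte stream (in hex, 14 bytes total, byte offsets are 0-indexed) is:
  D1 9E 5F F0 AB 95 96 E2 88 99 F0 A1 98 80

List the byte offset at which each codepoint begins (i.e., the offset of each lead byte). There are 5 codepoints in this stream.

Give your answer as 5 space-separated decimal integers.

Byte[0]=D1: 2-byte lead, need 1 cont bytes. acc=0x11
Byte[1]=9E: continuation. acc=(acc<<6)|0x1E=0x45E
Completed: cp=U+045E (starts at byte 0)
Byte[2]=5F: 1-byte ASCII. cp=U+005F
Byte[3]=F0: 4-byte lead, need 3 cont bytes. acc=0x0
Byte[4]=AB: continuation. acc=(acc<<6)|0x2B=0x2B
Byte[5]=95: continuation. acc=(acc<<6)|0x15=0xAD5
Byte[6]=96: continuation. acc=(acc<<6)|0x16=0x2B556
Completed: cp=U+2B556 (starts at byte 3)
Byte[7]=E2: 3-byte lead, need 2 cont bytes. acc=0x2
Byte[8]=88: continuation. acc=(acc<<6)|0x08=0x88
Byte[9]=99: continuation. acc=(acc<<6)|0x19=0x2219
Completed: cp=U+2219 (starts at byte 7)
Byte[10]=F0: 4-byte lead, need 3 cont bytes. acc=0x0
Byte[11]=A1: continuation. acc=(acc<<6)|0x21=0x21
Byte[12]=98: continuation. acc=(acc<<6)|0x18=0x858
Byte[13]=80: continuation. acc=(acc<<6)|0x00=0x21600
Completed: cp=U+21600 (starts at byte 10)

Answer: 0 2 3 7 10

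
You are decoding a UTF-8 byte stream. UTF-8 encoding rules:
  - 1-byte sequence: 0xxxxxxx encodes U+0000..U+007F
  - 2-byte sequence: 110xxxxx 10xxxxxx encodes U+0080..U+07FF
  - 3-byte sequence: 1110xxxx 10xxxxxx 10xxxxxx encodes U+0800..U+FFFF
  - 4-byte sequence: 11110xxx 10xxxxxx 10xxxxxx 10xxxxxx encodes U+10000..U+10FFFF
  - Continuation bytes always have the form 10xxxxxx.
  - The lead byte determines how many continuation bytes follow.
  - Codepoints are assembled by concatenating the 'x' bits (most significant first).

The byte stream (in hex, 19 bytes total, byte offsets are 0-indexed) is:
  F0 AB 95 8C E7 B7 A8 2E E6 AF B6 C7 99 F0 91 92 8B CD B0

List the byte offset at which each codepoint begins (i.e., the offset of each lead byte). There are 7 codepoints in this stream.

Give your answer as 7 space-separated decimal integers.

Byte[0]=F0: 4-byte lead, need 3 cont bytes. acc=0x0
Byte[1]=AB: continuation. acc=(acc<<6)|0x2B=0x2B
Byte[2]=95: continuation. acc=(acc<<6)|0x15=0xAD5
Byte[3]=8C: continuation. acc=(acc<<6)|0x0C=0x2B54C
Completed: cp=U+2B54C (starts at byte 0)
Byte[4]=E7: 3-byte lead, need 2 cont bytes. acc=0x7
Byte[5]=B7: continuation. acc=(acc<<6)|0x37=0x1F7
Byte[6]=A8: continuation. acc=(acc<<6)|0x28=0x7DE8
Completed: cp=U+7DE8 (starts at byte 4)
Byte[7]=2E: 1-byte ASCII. cp=U+002E
Byte[8]=E6: 3-byte lead, need 2 cont bytes. acc=0x6
Byte[9]=AF: continuation. acc=(acc<<6)|0x2F=0x1AF
Byte[10]=B6: continuation. acc=(acc<<6)|0x36=0x6BF6
Completed: cp=U+6BF6 (starts at byte 8)
Byte[11]=C7: 2-byte lead, need 1 cont bytes. acc=0x7
Byte[12]=99: continuation. acc=(acc<<6)|0x19=0x1D9
Completed: cp=U+01D9 (starts at byte 11)
Byte[13]=F0: 4-byte lead, need 3 cont bytes. acc=0x0
Byte[14]=91: continuation. acc=(acc<<6)|0x11=0x11
Byte[15]=92: continuation. acc=(acc<<6)|0x12=0x452
Byte[16]=8B: continuation. acc=(acc<<6)|0x0B=0x1148B
Completed: cp=U+1148B (starts at byte 13)
Byte[17]=CD: 2-byte lead, need 1 cont bytes. acc=0xD
Byte[18]=B0: continuation. acc=(acc<<6)|0x30=0x370
Completed: cp=U+0370 (starts at byte 17)

Answer: 0 4 7 8 11 13 17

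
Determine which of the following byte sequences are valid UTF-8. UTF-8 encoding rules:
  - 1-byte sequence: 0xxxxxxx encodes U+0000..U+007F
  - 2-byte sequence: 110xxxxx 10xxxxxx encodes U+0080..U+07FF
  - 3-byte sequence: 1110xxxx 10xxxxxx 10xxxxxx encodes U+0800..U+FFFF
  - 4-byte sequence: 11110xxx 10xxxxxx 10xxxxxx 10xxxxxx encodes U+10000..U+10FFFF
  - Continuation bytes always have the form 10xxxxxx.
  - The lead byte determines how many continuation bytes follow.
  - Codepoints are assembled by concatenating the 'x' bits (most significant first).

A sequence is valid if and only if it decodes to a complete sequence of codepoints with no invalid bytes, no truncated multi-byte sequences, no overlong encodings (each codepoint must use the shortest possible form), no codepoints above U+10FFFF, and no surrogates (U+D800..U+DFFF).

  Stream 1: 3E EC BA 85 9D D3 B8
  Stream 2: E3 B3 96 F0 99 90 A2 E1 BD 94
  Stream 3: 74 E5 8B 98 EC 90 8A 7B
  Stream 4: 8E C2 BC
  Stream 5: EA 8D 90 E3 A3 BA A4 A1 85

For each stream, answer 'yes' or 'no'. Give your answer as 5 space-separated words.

Answer: no yes yes no no

Derivation:
Stream 1: error at byte offset 4. INVALID
Stream 2: decodes cleanly. VALID
Stream 3: decodes cleanly. VALID
Stream 4: error at byte offset 0. INVALID
Stream 5: error at byte offset 6. INVALID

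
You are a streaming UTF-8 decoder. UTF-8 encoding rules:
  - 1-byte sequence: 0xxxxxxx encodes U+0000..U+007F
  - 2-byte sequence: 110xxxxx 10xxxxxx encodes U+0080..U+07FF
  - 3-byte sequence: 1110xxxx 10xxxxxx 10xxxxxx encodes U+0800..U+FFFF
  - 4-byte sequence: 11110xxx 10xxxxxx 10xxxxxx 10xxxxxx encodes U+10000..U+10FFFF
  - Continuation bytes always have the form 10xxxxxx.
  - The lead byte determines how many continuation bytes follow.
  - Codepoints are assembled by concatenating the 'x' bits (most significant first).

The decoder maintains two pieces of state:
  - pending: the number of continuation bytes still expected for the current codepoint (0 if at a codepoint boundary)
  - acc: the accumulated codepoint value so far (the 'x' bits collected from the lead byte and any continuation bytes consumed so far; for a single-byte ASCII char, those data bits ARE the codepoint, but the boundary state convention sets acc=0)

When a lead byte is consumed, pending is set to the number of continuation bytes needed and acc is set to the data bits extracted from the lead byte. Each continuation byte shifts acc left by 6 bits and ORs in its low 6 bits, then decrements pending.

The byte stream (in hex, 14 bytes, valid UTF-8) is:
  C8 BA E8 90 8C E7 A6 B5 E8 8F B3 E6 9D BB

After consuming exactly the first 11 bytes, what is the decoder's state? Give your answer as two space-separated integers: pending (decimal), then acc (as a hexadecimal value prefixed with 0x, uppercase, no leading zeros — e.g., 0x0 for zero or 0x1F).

Byte[0]=C8: 2-byte lead. pending=1, acc=0x8
Byte[1]=BA: continuation. acc=(acc<<6)|0x3A=0x23A, pending=0
Byte[2]=E8: 3-byte lead. pending=2, acc=0x8
Byte[3]=90: continuation. acc=(acc<<6)|0x10=0x210, pending=1
Byte[4]=8C: continuation. acc=(acc<<6)|0x0C=0x840C, pending=0
Byte[5]=E7: 3-byte lead. pending=2, acc=0x7
Byte[6]=A6: continuation. acc=(acc<<6)|0x26=0x1E6, pending=1
Byte[7]=B5: continuation. acc=(acc<<6)|0x35=0x79B5, pending=0
Byte[8]=E8: 3-byte lead. pending=2, acc=0x8
Byte[9]=8F: continuation. acc=(acc<<6)|0x0F=0x20F, pending=1
Byte[10]=B3: continuation. acc=(acc<<6)|0x33=0x83F3, pending=0

Answer: 0 0x83F3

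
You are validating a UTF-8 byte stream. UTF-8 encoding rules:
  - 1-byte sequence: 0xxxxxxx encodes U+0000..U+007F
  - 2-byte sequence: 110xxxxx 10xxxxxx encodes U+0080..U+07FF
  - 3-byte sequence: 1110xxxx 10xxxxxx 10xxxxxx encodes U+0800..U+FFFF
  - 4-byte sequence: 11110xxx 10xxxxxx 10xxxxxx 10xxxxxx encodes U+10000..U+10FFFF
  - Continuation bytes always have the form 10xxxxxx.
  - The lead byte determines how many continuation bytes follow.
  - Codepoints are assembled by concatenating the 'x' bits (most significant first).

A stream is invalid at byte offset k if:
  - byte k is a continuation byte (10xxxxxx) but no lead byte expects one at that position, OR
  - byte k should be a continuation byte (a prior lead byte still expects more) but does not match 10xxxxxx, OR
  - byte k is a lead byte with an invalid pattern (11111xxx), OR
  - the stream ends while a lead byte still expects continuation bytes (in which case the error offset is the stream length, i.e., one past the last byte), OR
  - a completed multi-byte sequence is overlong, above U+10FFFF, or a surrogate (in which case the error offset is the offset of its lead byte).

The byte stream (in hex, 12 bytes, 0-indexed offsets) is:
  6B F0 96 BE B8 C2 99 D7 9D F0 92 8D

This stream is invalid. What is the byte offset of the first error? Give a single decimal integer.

Byte[0]=6B: 1-byte ASCII. cp=U+006B
Byte[1]=F0: 4-byte lead, need 3 cont bytes. acc=0x0
Byte[2]=96: continuation. acc=(acc<<6)|0x16=0x16
Byte[3]=BE: continuation. acc=(acc<<6)|0x3E=0x5BE
Byte[4]=B8: continuation. acc=(acc<<6)|0x38=0x16FB8
Completed: cp=U+16FB8 (starts at byte 1)
Byte[5]=C2: 2-byte lead, need 1 cont bytes. acc=0x2
Byte[6]=99: continuation. acc=(acc<<6)|0x19=0x99
Completed: cp=U+0099 (starts at byte 5)
Byte[7]=D7: 2-byte lead, need 1 cont bytes. acc=0x17
Byte[8]=9D: continuation. acc=(acc<<6)|0x1D=0x5DD
Completed: cp=U+05DD (starts at byte 7)
Byte[9]=F0: 4-byte lead, need 3 cont bytes. acc=0x0
Byte[10]=92: continuation. acc=(acc<<6)|0x12=0x12
Byte[11]=8D: continuation. acc=(acc<<6)|0x0D=0x48D
Byte[12]: stream ended, expected continuation. INVALID

Answer: 12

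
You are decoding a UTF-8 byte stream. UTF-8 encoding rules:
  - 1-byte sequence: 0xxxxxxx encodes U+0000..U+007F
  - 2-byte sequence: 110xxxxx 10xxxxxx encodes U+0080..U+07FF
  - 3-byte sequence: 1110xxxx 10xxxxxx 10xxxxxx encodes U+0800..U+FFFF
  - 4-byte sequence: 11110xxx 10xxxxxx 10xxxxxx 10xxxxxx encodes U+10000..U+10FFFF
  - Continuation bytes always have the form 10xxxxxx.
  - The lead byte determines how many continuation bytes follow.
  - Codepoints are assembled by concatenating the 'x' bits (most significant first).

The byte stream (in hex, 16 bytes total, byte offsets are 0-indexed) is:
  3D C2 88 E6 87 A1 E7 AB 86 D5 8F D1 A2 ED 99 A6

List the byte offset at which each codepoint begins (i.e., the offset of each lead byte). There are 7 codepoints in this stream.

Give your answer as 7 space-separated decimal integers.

Answer: 0 1 3 6 9 11 13

Derivation:
Byte[0]=3D: 1-byte ASCII. cp=U+003D
Byte[1]=C2: 2-byte lead, need 1 cont bytes. acc=0x2
Byte[2]=88: continuation. acc=(acc<<6)|0x08=0x88
Completed: cp=U+0088 (starts at byte 1)
Byte[3]=E6: 3-byte lead, need 2 cont bytes. acc=0x6
Byte[4]=87: continuation. acc=(acc<<6)|0x07=0x187
Byte[5]=A1: continuation. acc=(acc<<6)|0x21=0x61E1
Completed: cp=U+61E1 (starts at byte 3)
Byte[6]=E7: 3-byte lead, need 2 cont bytes. acc=0x7
Byte[7]=AB: continuation. acc=(acc<<6)|0x2B=0x1EB
Byte[8]=86: continuation. acc=(acc<<6)|0x06=0x7AC6
Completed: cp=U+7AC6 (starts at byte 6)
Byte[9]=D5: 2-byte lead, need 1 cont bytes. acc=0x15
Byte[10]=8F: continuation. acc=(acc<<6)|0x0F=0x54F
Completed: cp=U+054F (starts at byte 9)
Byte[11]=D1: 2-byte lead, need 1 cont bytes. acc=0x11
Byte[12]=A2: continuation. acc=(acc<<6)|0x22=0x462
Completed: cp=U+0462 (starts at byte 11)
Byte[13]=ED: 3-byte lead, need 2 cont bytes. acc=0xD
Byte[14]=99: continuation. acc=(acc<<6)|0x19=0x359
Byte[15]=A6: continuation. acc=(acc<<6)|0x26=0xD666
Completed: cp=U+D666 (starts at byte 13)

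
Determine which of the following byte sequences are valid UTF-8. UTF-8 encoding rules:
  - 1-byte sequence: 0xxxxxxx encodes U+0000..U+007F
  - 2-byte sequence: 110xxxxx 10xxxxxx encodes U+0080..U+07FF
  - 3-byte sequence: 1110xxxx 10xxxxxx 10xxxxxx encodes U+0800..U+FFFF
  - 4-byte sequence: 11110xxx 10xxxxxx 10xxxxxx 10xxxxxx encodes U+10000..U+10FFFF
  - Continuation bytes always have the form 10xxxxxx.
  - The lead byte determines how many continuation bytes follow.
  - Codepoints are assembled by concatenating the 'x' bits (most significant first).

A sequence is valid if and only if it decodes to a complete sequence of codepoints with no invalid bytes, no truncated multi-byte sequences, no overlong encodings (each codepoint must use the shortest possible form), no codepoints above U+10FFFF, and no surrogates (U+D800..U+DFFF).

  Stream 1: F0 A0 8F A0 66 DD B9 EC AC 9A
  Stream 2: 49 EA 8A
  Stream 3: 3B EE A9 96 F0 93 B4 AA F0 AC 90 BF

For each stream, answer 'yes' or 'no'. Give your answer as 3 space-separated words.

Stream 1: decodes cleanly. VALID
Stream 2: error at byte offset 3. INVALID
Stream 3: decodes cleanly. VALID

Answer: yes no yes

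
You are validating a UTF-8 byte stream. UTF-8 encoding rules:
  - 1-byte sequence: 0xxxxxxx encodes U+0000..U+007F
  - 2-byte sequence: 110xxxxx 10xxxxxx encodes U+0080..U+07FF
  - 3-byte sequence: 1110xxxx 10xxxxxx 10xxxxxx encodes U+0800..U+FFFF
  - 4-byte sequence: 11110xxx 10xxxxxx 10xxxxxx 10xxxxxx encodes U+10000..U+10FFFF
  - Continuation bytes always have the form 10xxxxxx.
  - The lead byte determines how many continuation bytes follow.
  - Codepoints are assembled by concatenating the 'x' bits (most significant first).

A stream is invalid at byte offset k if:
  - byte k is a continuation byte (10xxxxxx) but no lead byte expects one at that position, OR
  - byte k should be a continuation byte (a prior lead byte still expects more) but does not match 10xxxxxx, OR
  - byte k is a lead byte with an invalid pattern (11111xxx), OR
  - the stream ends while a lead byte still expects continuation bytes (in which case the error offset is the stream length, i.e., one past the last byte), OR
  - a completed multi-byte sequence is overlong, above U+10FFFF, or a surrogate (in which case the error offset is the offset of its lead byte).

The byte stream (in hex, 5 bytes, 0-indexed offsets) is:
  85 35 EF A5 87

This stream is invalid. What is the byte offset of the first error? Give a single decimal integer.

Answer: 0

Derivation:
Byte[0]=85: INVALID lead byte (not 0xxx/110x/1110/11110)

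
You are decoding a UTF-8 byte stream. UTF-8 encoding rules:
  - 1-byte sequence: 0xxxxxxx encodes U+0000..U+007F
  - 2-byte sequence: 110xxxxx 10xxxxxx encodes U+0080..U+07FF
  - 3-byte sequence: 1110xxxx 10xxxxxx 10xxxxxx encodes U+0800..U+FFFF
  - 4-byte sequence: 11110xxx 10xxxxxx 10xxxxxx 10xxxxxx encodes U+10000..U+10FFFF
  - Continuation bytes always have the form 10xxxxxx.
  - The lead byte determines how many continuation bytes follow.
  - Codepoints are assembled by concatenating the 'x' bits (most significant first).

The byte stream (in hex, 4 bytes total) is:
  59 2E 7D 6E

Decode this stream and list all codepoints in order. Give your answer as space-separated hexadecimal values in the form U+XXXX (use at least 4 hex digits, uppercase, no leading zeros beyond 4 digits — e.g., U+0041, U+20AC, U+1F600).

Answer: U+0059 U+002E U+007D U+006E

Derivation:
Byte[0]=59: 1-byte ASCII. cp=U+0059
Byte[1]=2E: 1-byte ASCII. cp=U+002E
Byte[2]=7D: 1-byte ASCII. cp=U+007D
Byte[3]=6E: 1-byte ASCII. cp=U+006E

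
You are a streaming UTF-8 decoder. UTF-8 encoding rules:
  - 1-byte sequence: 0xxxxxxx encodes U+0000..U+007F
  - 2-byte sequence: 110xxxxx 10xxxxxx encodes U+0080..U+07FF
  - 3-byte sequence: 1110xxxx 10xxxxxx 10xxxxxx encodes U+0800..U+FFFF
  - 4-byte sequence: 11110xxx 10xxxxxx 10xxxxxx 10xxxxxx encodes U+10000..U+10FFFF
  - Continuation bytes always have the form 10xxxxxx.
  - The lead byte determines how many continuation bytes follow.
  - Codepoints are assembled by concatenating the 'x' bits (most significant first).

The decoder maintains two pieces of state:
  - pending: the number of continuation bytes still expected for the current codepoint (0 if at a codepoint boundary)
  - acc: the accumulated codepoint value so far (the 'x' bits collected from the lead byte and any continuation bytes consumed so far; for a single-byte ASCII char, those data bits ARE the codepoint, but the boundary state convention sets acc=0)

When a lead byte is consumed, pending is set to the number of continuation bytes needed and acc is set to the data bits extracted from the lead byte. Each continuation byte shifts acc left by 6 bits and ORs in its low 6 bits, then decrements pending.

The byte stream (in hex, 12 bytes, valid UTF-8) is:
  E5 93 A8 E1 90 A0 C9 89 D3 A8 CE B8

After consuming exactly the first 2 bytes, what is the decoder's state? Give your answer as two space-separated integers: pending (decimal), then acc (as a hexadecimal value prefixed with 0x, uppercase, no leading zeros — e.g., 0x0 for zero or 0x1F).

Byte[0]=E5: 3-byte lead. pending=2, acc=0x5
Byte[1]=93: continuation. acc=(acc<<6)|0x13=0x153, pending=1

Answer: 1 0x153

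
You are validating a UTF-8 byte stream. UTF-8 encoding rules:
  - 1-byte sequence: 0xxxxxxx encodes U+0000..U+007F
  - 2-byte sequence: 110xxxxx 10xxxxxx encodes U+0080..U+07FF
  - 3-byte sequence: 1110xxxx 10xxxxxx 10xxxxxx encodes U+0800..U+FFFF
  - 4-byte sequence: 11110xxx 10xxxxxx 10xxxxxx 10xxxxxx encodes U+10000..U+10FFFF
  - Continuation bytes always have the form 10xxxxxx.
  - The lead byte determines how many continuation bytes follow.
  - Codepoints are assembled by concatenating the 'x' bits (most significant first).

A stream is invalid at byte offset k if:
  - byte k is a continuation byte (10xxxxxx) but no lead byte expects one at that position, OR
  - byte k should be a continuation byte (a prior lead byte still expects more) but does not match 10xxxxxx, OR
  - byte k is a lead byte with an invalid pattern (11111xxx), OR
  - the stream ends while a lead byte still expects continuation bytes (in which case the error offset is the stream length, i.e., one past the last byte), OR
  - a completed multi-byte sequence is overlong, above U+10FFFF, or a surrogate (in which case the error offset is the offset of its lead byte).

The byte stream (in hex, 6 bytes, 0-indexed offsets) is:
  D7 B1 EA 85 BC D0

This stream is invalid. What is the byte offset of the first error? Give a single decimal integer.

Byte[0]=D7: 2-byte lead, need 1 cont bytes. acc=0x17
Byte[1]=B1: continuation. acc=(acc<<6)|0x31=0x5F1
Completed: cp=U+05F1 (starts at byte 0)
Byte[2]=EA: 3-byte lead, need 2 cont bytes. acc=0xA
Byte[3]=85: continuation. acc=(acc<<6)|0x05=0x285
Byte[4]=BC: continuation. acc=(acc<<6)|0x3C=0xA17C
Completed: cp=U+A17C (starts at byte 2)
Byte[5]=D0: 2-byte lead, need 1 cont bytes. acc=0x10
Byte[6]: stream ended, expected continuation. INVALID

Answer: 6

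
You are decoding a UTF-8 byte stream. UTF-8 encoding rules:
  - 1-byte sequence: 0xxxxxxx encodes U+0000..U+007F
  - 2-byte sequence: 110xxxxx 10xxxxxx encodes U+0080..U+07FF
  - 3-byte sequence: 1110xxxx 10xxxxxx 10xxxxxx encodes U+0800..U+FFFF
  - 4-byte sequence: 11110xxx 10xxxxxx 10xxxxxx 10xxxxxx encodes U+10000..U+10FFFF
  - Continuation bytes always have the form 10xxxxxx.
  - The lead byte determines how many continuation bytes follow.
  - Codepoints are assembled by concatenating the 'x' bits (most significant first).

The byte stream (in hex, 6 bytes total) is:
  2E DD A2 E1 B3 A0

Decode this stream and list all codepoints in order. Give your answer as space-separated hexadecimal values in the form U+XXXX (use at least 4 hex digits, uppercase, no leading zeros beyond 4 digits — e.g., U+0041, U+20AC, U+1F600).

Byte[0]=2E: 1-byte ASCII. cp=U+002E
Byte[1]=DD: 2-byte lead, need 1 cont bytes. acc=0x1D
Byte[2]=A2: continuation. acc=(acc<<6)|0x22=0x762
Completed: cp=U+0762 (starts at byte 1)
Byte[3]=E1: 3-byte lead, need 2 cont bytes. acc=0x1
Byte[4]=B3: continuation. acc=(acc<<6)|0x33=0x73
Byte[5]=A0: continuation. acc=(acc<<6)|0x20=0x1CE0
Completed: cp=U+1CE0 (starts at byte 3)

Answer: U+002E U+0762 U+1CE0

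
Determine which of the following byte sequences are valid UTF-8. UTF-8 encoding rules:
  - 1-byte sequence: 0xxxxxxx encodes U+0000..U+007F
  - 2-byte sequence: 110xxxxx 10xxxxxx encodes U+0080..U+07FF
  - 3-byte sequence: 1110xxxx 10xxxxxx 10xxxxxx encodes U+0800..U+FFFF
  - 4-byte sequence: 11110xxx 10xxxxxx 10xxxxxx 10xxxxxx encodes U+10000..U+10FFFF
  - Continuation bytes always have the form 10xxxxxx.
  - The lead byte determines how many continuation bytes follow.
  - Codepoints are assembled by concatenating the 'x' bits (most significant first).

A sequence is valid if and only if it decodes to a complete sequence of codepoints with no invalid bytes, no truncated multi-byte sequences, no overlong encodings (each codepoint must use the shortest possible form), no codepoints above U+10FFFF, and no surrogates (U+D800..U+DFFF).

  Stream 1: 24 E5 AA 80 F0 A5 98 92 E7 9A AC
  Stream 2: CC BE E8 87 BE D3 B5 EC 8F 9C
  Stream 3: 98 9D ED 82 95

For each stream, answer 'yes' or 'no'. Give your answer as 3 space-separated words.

Stream 1: decodes cleanly. VALID
Stream 2: decodes cleanly. VALID
Stream 3: error at byte offset 0. INVALID

Answer: yes yes no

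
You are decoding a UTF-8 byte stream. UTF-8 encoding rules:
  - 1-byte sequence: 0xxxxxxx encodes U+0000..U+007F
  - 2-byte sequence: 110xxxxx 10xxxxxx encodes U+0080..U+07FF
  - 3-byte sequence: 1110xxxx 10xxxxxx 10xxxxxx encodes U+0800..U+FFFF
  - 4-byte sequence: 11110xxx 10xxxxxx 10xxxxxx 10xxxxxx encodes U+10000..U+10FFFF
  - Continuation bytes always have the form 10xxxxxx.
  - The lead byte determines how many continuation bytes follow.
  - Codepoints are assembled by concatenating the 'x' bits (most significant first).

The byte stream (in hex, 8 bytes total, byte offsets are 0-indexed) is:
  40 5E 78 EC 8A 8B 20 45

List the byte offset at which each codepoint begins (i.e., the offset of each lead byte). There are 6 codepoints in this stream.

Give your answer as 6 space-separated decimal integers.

Byte[0]=40: 1-byte ASCII. cp=U+0040
Byte[1]=5E: 1-byte ASCII. cp=U+005E
Byte[2]=78: 1-byte ASCII. cp=U+0078
Byte[3]=EC: 3-byte lead, need 2 cont bytes. acc=0xC
Byte[4]=8A: continuation. acc=(acc<<6)|0x0A=0x30A
Byte[5]=8B: continuation. acc=(acc<<6)|0x0B=0xC28B
Completed: cp=U+C28B (starts at byte 3)
Byte[6]=20: 1-byte ASCII. cp=U+0020
Byte[7]=45: 1-byte ASCII. cp=U+0045

Answer: 0 1 2 3 6 7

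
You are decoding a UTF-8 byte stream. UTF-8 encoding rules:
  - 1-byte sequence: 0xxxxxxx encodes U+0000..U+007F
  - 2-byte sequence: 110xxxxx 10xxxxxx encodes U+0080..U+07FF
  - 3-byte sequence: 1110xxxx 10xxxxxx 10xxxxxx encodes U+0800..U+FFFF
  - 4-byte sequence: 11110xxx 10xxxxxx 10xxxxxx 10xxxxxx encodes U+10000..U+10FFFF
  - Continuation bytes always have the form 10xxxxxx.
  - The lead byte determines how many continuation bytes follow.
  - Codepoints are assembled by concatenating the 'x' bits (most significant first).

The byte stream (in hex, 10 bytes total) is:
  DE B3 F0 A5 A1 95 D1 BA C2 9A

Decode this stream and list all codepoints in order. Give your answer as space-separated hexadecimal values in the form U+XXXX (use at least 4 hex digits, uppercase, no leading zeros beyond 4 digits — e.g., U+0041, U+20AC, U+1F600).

Answer: U+07B3 U+25855 U+047A U+009A

Derivation:
Byte[0]=DE: 2-byte lead, need 1 cont bytes. acc=0x1E
Byte[1]=B3: continuation. acc=(acc<<6)|0x33=0x7B3
Completed: cp=U+07B3 (starts at byte 0)
Byte[2]=F0: 4-byte lead, need 3 cont bytes. acc=0x0
Byte[3]=A5: continuation. acc=(acc<<6)|0x25=0x25
Byte[4]=A1: continuation. acc=(acc<<6)|0x21=0x961
Byte[5]=95: continuation. acc=(acc<<6)|0x15=0x25855
Completed: cp=U+25855 (starts at byte 2)
Byte[6]=D1: 2-byte lead, need 1 cont bytes. acc=0x11
Byte[7]=BA: continuation. acc=(acc<<6)|0x3A=0x47A
Completed: cp=U+047A (starts at byte 6)
Byte[8]=C2: 2-byte lead, need 1 cont bytes. acc=0x2
Byte[9]=9A: continuation. acc=(acc<<6)|0x1A=0x9A
Completed: cp=U+009A (starts at byte 8)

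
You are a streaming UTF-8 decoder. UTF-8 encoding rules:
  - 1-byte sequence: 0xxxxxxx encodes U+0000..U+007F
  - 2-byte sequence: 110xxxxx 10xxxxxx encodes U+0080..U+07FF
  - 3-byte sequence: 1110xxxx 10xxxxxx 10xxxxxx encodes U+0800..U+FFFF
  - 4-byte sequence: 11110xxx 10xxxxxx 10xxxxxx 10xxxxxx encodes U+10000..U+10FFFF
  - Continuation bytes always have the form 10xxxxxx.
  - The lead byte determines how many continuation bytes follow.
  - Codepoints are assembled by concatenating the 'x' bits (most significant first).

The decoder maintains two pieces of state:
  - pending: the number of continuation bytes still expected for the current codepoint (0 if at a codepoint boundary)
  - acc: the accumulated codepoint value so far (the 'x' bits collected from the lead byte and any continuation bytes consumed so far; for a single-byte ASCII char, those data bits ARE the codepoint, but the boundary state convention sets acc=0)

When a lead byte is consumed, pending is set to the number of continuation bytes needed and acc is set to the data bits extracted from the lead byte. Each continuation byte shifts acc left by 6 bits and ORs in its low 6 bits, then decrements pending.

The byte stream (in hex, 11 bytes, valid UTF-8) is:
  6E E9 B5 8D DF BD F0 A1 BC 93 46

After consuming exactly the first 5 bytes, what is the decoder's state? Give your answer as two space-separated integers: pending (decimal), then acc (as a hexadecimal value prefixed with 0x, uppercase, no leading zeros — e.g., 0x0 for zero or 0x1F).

Answer: 1 0x1F

Derivation:
Byte[0]=6E: 1-byte. pending=0, acc=0x0
Byte[1]=E9: 3-byte lead. pending=2, acc=0x9
Byte[2]=B5: continuation. acc=(acc<<6)|0x35=0x275, pending=1
Byte[3]=8D: continuation. acc=(acc<<6)|0x0D=0x9D4D, pending=0
Byte[4]=DF: 2-byte lead. pending=1, acc=0x1F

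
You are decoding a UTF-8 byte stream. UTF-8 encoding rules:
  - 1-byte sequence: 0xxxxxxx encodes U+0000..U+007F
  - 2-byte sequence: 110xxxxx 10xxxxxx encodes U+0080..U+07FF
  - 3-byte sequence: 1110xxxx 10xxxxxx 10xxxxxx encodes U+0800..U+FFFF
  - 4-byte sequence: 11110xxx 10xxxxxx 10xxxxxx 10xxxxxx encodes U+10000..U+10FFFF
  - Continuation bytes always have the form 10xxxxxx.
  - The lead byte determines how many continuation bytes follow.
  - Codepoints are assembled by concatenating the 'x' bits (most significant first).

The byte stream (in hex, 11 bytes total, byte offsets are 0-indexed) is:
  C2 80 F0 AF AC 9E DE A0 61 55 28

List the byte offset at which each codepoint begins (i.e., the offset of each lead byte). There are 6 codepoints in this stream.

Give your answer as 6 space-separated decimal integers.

Answer: 0 2 6 8 9 10

Derivation:
Byte[0]=C2: 2-byte lead, need 1 cont bytes. acc=0x2
Byte[1]=80: continuation. acc=(acc<<6)|0x00=0x80
Completed: cp=U+0080 (starts at byte 0)
Byte[2]=F0: 4-byte lead, need 3 cont bytes. acc=0x0
Byte[3]=AF: continuation. acc=(acc<<6)|0x2F=0x2F
Byte[4]=AC: continuation. acc=(acc<<6)|0x2C=0xBEC
Byte[5]=9E: continuation. acc=(acc<<6)|0x1E=0x2FB1E
Completed: cp=U+2FB1E (starts at byte 2)
Byte[6]=DE: 2-byte lead, need 1 cont bytes. acc=0x1E
Byte[7]=A0: continuation. acc=(acc<<6)|0x20=0x7A0
Completed: cp=U+07A0 (starts at byte 6)
Byte[8]=61: 1-byte ASCII. cp=U+0061
Byte[9]=55: 1-byte ASCII. cp=U+0055
Byte[10]=28: 1-byte ASCII. cp=U+0028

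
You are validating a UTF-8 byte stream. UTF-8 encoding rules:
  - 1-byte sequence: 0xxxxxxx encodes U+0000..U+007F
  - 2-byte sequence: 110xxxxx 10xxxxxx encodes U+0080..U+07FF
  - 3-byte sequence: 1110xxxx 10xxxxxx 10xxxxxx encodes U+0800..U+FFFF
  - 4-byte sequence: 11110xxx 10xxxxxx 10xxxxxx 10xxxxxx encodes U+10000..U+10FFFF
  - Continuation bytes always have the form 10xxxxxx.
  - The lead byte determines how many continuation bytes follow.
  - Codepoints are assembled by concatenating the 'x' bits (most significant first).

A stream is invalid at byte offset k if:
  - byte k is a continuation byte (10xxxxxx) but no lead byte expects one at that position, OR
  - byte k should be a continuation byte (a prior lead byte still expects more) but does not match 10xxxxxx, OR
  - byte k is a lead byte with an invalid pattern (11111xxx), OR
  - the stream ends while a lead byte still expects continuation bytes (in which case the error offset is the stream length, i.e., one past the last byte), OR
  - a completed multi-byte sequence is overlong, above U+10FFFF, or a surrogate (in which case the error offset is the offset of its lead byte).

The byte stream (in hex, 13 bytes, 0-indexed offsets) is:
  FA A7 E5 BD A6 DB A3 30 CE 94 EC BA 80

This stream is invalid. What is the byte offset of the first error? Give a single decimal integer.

Byte[0]=FA: INVALID lead byte (not 0xxx/110x/1110/11110)

Answer: 0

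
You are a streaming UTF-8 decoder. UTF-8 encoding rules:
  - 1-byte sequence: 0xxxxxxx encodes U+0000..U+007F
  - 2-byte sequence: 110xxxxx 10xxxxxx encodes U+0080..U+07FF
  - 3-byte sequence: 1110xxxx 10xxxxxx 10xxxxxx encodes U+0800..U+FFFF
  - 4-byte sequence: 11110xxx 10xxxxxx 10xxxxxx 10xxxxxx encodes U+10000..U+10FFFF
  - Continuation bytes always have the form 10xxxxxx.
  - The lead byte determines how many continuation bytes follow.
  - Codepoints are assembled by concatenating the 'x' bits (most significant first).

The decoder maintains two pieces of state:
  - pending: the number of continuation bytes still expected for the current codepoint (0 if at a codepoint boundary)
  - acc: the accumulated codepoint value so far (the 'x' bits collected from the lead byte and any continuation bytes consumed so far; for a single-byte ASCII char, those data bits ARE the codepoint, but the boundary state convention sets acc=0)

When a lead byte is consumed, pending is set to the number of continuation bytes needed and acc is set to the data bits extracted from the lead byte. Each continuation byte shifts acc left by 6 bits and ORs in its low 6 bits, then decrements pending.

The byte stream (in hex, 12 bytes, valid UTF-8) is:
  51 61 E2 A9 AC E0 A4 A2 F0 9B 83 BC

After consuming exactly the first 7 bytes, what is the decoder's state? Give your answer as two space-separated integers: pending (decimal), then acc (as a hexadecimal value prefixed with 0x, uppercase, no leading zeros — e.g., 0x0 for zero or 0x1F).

Answer: 1 0x24

Derivation:
Byte[0]=51: 1-byte. pending=0, acc=0x0
Byte[1]=61: 1-byte. pending=0, acc=0x0
Byte[2]=E2: 3-byte lead. pending=2, acc=0x2
Byte[3]=A9: continuation. acc=(acc<<6)|0x29=0xA9, pending=1
Byte[4]=AC: continuation. acc=(acc<<6)|0x2C=0x2A6C, pending=0
Byte[5]=E0: 3-byte lead. pending=2, acc=0x0
Byte[6]=A4: continuation. acc=(acc<<6)|0x24=0x24, pending=1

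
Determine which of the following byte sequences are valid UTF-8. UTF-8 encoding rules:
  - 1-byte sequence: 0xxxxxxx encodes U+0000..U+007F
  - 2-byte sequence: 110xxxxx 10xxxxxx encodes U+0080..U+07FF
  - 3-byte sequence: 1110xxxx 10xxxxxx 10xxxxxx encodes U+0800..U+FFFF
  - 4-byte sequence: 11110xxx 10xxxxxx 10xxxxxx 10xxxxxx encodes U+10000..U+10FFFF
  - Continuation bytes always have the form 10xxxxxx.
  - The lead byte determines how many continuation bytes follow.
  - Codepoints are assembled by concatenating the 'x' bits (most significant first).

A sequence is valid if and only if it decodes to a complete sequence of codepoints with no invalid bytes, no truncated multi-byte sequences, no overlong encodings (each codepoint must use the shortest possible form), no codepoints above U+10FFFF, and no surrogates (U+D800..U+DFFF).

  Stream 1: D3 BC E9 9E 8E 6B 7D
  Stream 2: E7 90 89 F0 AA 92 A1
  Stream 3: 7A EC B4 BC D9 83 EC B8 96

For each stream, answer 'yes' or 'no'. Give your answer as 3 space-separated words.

Stream 1: decodes cleanly. VALID
Stream 2: decodes cleanly. VALID
Stream 3: decodes cleanly. VALID

Answer: yes yes yes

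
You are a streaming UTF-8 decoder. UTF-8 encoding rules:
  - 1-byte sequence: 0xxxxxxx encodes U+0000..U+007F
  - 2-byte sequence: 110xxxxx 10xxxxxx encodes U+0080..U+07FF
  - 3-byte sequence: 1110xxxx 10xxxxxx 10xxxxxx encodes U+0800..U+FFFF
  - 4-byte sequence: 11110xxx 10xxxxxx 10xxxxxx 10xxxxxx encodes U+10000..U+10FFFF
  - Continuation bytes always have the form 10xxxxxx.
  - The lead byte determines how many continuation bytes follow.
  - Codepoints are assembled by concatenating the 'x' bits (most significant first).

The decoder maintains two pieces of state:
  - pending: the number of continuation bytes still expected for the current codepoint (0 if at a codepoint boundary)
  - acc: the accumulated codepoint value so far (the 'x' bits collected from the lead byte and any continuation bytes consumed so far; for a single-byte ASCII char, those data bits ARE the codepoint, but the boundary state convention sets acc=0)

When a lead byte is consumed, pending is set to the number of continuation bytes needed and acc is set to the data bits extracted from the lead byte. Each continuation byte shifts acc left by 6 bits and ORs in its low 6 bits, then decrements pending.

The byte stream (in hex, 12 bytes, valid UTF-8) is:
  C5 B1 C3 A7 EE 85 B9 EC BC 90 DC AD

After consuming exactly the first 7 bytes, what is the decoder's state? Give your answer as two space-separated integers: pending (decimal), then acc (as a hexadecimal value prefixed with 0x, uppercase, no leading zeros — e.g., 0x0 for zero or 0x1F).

Answer: 0 0xE179

Derivation:
Byte[0]=C5: 2-byte lead. pending=1, acc=0x5
Byte[1]=B1: continuation. acc=(acc<<6)|0x31=0x171, pending=0
Byte[2]=C3: 2-byte lead. pending=1, acc=0x3
Byte[3]=A7: continuation. acc=(acc<<6)|0x27=0xE7, pending=0
Byte[4]=EE: 3-byte lead. pending=2, acc=0xE
Byte[5]=85: continuation. acc=(acc<<6)|0x05=0x385, pending=1
Byte[6]=B9: continuation. acc=(acc<<6)|0x39=0xE179, pending=0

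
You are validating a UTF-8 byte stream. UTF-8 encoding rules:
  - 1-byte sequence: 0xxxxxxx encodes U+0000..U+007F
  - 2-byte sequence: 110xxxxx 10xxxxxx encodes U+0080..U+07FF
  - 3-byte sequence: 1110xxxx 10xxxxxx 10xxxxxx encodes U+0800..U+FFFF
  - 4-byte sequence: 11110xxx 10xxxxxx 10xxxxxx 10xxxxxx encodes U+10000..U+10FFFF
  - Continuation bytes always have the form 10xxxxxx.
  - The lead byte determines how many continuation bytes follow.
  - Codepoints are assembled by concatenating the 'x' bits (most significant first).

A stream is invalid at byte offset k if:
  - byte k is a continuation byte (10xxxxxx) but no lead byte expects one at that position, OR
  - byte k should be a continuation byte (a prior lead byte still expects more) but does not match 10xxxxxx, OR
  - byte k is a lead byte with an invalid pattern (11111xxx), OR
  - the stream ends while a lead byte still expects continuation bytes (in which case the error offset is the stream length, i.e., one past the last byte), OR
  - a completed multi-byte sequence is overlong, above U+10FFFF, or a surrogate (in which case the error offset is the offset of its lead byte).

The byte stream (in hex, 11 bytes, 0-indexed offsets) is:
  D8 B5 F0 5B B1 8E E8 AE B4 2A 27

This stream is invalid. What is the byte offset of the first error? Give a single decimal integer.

Byte[0]=D8: 2-byte lead, need 1 cont bytes. acc=0x18
Byte[1]=B5: continuation. acc=(acc<<6)|0x35=0x635
Completed: cp=U+0635 (starts at byte 0)
Byte[2]=F0: 4-byte lead, need 3 cont bytes. acc=0x0
Byte[3]=5B: expected 10xxxxxx continuation. INVALID

Answer: 3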